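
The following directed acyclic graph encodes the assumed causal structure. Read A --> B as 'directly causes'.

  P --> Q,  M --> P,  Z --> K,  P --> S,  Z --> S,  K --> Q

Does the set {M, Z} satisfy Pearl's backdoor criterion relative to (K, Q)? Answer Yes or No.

Yes

Backdoor paths from K to Q (paths whose first edge points into K):
  P1: K <- Z -> S <- P -> Q
Condition 1 (no descendant of K in the set): holds — descendants of K are {Q}; none are in {M, Z}.
Condition 2 (every backdoor path blocked by {M, Z}):
  P1: blocked at fork node Z ∈ conditioning set.
{M, Z} satisfies the backdoor criterion.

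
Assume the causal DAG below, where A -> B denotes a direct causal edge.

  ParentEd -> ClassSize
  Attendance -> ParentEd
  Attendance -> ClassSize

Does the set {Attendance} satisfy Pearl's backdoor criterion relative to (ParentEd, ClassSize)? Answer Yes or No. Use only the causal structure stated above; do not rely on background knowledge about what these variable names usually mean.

Yes

Backdoor paths from ParentEd to ClassSize (paths whose first edge points into ParentEd):
  P1: ParentEd <- Attendance -> ClassSize
Condition 1 (no descendant of ParentEd in the set): holds — descendants of ParentEd are {ClassSize}; none are in {Attendance}.
Condition 2 (every backdoor path blocked by {Attendance}):
  P1: blocked at fork node Attendance ∈ conditioning set.
{Attendance} satisfies the backdoor criterion.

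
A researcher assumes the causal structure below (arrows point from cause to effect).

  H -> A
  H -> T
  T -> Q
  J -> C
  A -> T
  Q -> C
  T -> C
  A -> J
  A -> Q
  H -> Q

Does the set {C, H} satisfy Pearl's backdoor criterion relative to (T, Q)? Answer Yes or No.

Backdoor paths from T to Q (paths whose first edge points into T):
  P1: T <- H -> A -> Q
  P2: T <- H -> A -> J -> C <- Q
  P3: T <- H -> Q
  P4: T <- A <- H -> Q
  P5: T <- A -> Q
  P6: T <- A -> J -> C <- Q
Condition 1 (no descendant of T in the set): FAILS — C is a descendant of T.
Condition 2 (every backdoor path blocked by {C, H}):
  P1: blocked at fork node H ∈ conditioning set.
  P2: blocked at fork node H ∈ conditioning set.
  P3: blocked at fork node H ∈ conditioning set.
  P4: blocked at fork node H ∈ conditioning set.
  P5: open — no interior node is in the conditioning set.
  P6: open — collider(s) C are conditioned on (or have a conditioned descendant) and no non-collider on the path is in the set.
{C, H} does not satisfy the backdoor criterion.

No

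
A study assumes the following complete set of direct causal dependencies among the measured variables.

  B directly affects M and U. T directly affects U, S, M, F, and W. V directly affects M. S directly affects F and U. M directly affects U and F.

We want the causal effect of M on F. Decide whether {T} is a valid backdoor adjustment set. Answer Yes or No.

Yes

Backdoor paths from M to F (paths whose first edge points into M):
  P1: M <- T -> S -> F
  P2: M <- T -> U <- S -> F
  P3: M <- T -> F
  P4: M <- B -> U <- T -> S -> F
  P5: M <- B -> U <- T -> F
  P6: M <- B -> U <- S <- T -> F
  P7: M <- B -> U <- S -> F
Condition 1 (no descendant of M in the set): holds — descendants of M are {F, U}; none are in {T}.
Condition 2 (every backdoor path blocked by {T}):
  P1: blocked at fork node T ∈ conditioning set.
  P2: blocked at fork node T ∈ conditioning set.
  P3: blocked at fork node T ∈ conditioning set.
  P4: blocked at collider U (neither it nor any descendant is in the conditioning set).
  P5: blocked at collider U (neither it nor any descendant is in the conditioning set).
  P6: blocked at collider U (neither it nor any descendant is in the conditioning set).
  P7: blocked at collider U (neither it nor any descendant is in the conditioning set).
{T} satisfies the backdoor criterion.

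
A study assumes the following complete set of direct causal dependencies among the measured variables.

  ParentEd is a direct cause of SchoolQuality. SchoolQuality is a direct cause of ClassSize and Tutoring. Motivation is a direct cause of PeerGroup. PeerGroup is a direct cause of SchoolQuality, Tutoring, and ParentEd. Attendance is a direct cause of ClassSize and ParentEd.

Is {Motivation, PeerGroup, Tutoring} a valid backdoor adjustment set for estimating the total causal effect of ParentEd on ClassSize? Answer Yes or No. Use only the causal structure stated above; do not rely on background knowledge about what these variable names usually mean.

Backdoor paths from ParentEd to ClassSize (paths whose first edge points into ParentEd):
  P1: ParentEd <- Attendance -> ClassSize
  P2: ParentEd <- PeerGroup -> SchoolQuality -> ClassSize
  P3: ParentEd <- PeerGroup -> Tutoring <- SchoolQuality -> ClassSize
Condition 1 (no descendant of ParentEd in the set): FAILS — Tutoring is a descendant of ParentEd.
Condition 2 (every backdoor path blocked by {Motivation, PeerGroup, Tutoring}):
  P1: open — no interior node is in the conditioning set.
  P2: blocked at fork node PeerGroup ∈ conditioning set.
  P3: blocked at fork node PeerGroup ∈ conditioning set.
{Motivation, PeerGroup, Tutoring} does not satisfy the backdoor criterion.

No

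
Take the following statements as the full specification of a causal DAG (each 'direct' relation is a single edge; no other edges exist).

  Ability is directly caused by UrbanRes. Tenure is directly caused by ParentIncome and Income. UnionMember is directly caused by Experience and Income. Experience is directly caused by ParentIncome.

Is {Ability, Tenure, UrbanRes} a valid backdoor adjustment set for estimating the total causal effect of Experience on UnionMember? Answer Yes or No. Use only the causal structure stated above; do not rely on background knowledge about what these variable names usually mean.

No

Backdoor paths from Experience to UnionMember (paths whose first edge points into Experience):
  P1: Experience <- ParentIncome -> Tenure <- Income -> UnionMember
Condition 1 (no descendant of Experience in the set): holds — descendants of Experience are {UnionMember}; none are in {Ability, Tenure, UrbanRes}.
Condition 2 (every backdoor path blocked by {Ability, Tenure, UrbanRes}):
  P1: open — collider(s) Tenure are conditioned on (or have a conditioned descendant) and no non-collider on the path is in the set.
{Ability, Tenure, UrbanRes} does not satisfy the backdoor criterion.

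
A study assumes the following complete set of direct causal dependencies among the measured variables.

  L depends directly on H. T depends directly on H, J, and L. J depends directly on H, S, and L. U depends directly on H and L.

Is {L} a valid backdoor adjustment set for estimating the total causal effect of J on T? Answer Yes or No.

No

Backdoor paths from J to T (paths whose first edge points into J):
  P1: J <- H -> L -> T
  P2: J <- H -> T
  P3: J <- H -> U <- L -> T
  P4: J <- L <- H -> T
  P5: J <- L -> T
  P6: J <- L -> U <- H -> T
Condition 1 (no descendant of J in the set): holds — descendants of J are {T}; none are in {L}.
Condition 2 (every backdoor path blocked by {L}):
  P1: blocked at chain node L ∈ conditioning set.
  P2: open — no interior node is in the conditioning set.
  P3: blocked at collider U (neither it nor any descendant is in the conditioning set).
  P4: blocked at chain node L ∈ conditioning set.
  P5: blocked at fork node L ∈ conditioning set.
  P6: blocked at fork node L ∈ conditioning set.
{L} does not satisfy the backdoor criterion.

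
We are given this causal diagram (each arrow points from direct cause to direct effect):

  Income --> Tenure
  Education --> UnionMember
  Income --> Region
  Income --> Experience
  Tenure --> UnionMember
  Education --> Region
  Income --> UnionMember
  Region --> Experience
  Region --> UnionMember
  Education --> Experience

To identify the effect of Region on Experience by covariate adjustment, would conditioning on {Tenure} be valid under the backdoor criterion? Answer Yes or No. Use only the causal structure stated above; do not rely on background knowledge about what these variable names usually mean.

No

Backdoor paths from Region to Experience (paths whose first edge points into Region):
  P1: Region <- Income -> Experience
  P2: Region <- Income -> Tenure -> UnionMember <- Education -> Experience
  P3: Region <- Income -> UnionMember <- Education -> Experience
  P4: Region <- Education -> Experience
  P5: Region <- Education -> UnionMember <- Income -> Experience
  P6: Region <- Education -> UnionMember <- Tenure <- Income -> Experience
Condition 1 (no descendant of Region in the set): holds — descendants of Region are {Experience, UnionMember}; none are in {Tenure}.
Condition 2 (every backdoor path blocked by {Tenure}):
  P1: open — no interior node is in the conditioning set.
  P2: blocked at chain node Tenure ∈ conditioning set.
  P3: blocked at collider UnionMember (neither it nor any descendant is in the conditioning set).
  P4: open — no interior node is in the conditioning set.
  P5: blocked at collider UnionMember (neither it nor any descendant is in the conditioning set).
  P6: blocked at collider UnionMember (neither it nor any descendant is in the conditioning set).
{Tenure} does not satisfy the backdoor criterion.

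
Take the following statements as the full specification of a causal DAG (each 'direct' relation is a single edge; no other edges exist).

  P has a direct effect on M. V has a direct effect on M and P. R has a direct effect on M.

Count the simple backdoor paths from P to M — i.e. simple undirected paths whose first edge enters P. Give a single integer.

1

A backdoor path from P to M is any simple undirected path whose first edge points into P (i.e. leaves P via a parent).
Parents of P: {V}.
Enumerating:
  P1: P <- V -> M
That exhausts the simple backdoor paths. Count: 1.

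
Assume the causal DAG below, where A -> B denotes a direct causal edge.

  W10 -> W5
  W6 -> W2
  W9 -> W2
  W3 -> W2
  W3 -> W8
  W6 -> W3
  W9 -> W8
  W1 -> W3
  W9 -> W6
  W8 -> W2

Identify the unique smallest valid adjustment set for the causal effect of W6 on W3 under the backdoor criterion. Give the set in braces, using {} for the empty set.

{}

Variables eligible for adjustment (non-descendants of W6, excluding W6 and W3): {W1, W10, W5, W9}.
Backdoor paths from W6 to W3:
  P1: W6 <- W9 -> W8 <- W3
  P2: W6 <- W9 -> W8 -> W2 <- W3
  P3: W6 <- W9 -> W2 <- W3
  P4: W6 <- W9 -> W2 <- W8 <- W3
Each backdoor path contains an unconditioned collider, so every path is already blocked with the empty conditioning set:
  P1: blocked at collider W8 (neither it nor any descendant is in the conditioning set).
  P2: blocked at collider W2 (neither it nor any descendant is in the conditioning set).
  P3: blocked at collider W2 (neither it nor any descendant is in the conditioning set).
  P4: blocked at collider W2 (neither it nor any descendant is in the conditioning set).
The empty set is therefore the unique smallest valid set.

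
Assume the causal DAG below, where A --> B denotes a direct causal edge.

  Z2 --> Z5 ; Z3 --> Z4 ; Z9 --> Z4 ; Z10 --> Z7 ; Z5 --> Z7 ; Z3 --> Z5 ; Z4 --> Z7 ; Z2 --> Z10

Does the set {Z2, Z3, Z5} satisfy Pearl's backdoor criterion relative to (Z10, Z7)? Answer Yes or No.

Yes

Backdoor paths from Z10 to Z7 (paths whose first edge points into Z10):
  P1: Z10 <- Z2 -> Z5 <- Z3 -> Z4 -> Z7
  P2: Z10 <- Z2 -> Z5 -> Z7
Condition 1 (no descendant of Z10 in the set): holds — descendants of Z10 are {Z7}; none are in {Z2, Z3, Z5}.
Condition 2 (every backdoor path blocked by {Z2, Z3, Z5}):
  P1: blocked at fork node Z2 ∈ conditioning set.
  P2: blocked at fork node Z2 ∈ conditioning set.
{Z2, Z3, Z5} satisfies the backdoor criterion.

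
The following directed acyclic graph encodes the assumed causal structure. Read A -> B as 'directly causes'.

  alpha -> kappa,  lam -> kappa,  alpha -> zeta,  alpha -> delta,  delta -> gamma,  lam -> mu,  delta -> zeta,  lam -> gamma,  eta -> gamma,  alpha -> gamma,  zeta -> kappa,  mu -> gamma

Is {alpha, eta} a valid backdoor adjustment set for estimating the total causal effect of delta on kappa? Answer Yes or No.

Yes

Backdoor paths from delta to kappa (paths whose first edge points into delta):
  P1: delta <- alpha -> zeta -> kappa
  P2: delta <- alpha -> kappa
  P3: delta <- alpha -> gamma <- lam -> kappa
  P4: delta <- alpha -> gamma <- mu <- lam -> kappa
Condition 1 (no descendant of delta in the set): holds — descendants of delta are {gamma, kappa, zeta}; none are in {alpha, eta}.
Condition 2 (every backdoor path blocked by {alpha, eta}):
  P1: blocked at fork node alpha ∈ conditioning set.
  P2: blocked at fork node alpha ∈ conditioning set.
  P3: blocked at fork node alpha ∈ conditioning set.
  P4: blocked at fork node alpha ∈ conditioning set.
{alpha, eta} satisfies the backdoor criterion.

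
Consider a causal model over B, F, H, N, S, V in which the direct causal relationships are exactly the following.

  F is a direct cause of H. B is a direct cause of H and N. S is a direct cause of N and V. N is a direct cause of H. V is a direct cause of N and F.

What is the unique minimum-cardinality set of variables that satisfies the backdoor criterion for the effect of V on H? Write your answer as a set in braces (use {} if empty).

Variables eligible for adjustment (non-descendants of V, excluding V and H): {B, S}.
Backdoor paths from V to H:
  P1: V <- S -> N <- B -> H
  P2: V <- S -> N -> H
The empty set is not sufficient: P2 (V <- S -> N -> H) has no collider blocking it and no conditioned non-collider, so it is open.
Try {S}:
  P1: blocked at fork node S ∈ conditioning set.
  P2: blocked at fork node S ∈ conditioning set.
{S} contains no descendant of V and blocks every backdoor path.
No other singleton works — e.g. {B} leaves P2 open — so {S} is the unique smallest valid adjustment set.

{S}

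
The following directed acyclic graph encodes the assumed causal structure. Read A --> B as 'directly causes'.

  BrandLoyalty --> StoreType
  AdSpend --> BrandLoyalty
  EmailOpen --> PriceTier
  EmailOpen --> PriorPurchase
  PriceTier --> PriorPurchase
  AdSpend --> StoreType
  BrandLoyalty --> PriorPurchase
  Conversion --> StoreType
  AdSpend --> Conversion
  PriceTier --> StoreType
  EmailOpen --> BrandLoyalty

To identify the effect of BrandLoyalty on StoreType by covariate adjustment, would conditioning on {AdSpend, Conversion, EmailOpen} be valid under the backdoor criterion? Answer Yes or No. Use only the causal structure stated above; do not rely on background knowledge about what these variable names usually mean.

Backdoor paths from BrandLoyalty to StoreType (paths whose first edge points into BrandLoyalty):
  P1: BrandLoyalty <- AdSpend -> Conversion -> StoreType
  P2: BrandLoyalty <- AdSpend -> StoreType
  P3: BrandLoyalty <- EmailOpen -> PriceTier -> StoreType
  P4: BrandLoyalty <- EmailOpen -> PriorPurchase <- PriceTier -> StoreType
Condition 1 (no descendant of BrandLoyalty in the set): holds — descendants of BrandLoyalty are {PriorPurchase, StoreType}; none are in {AdSpend, Conversion, EmailOpen}.
Condition 2 (every backdoor path blocked by {AdSpend, Conversion, EmailOpen}):
  P1: blocked at fork node AdSpend ∈ conditioning set.
  P2: blocked at fork node AdSpend ∈ conditioning set.
  P3: blocked at fork node EmailOpen ∈ conditioning set.
  P4: blocked at fork node EmailOpen ∈ conditioning set.
{AdSpend, Conversion, EmailOpen} satisfies the backdoor criterion.

Yes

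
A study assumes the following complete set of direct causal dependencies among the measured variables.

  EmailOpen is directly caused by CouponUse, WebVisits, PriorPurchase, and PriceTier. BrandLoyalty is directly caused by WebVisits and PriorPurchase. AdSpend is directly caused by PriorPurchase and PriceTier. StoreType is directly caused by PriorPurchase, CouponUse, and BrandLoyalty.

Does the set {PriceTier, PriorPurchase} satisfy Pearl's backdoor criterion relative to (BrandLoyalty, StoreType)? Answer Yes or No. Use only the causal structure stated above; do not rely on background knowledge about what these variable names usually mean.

Backdoor paths from BrandLoyalty to StoreType (paths whose first edge points into BrandLoyalty):
  P1: BrandLoyalty <- WebVisits -> EmailOpen <- PriorPurchase -> StoreType
  P2: BrandLoyalty <- WebVisits -> EmailOpen <- PriceTier -> AdSpend <- PriorPurchase -> StoreType
  P3: BrandLoyalty <- WebVisits -> EmailOpen <- CouponUse -> StoreType
  P4: BrandLoyalty <- PriorPurchase -> AdSpend <- PriceTier -> EmailOpen <- CouponUse -> StoreType
  P5: BrandLoyalty <- PriorPurchase -> EmailOpen <- CouponUse -> StoreType
  P6: BrandLoyalty <- PriorPurchase -> StoreType
Condition 1 (no descendant of BrandLoyalty in the set): holds — descendants of BrandLoyalty are {StoreType}; none are in {PriceTier, PriorPurchase}.
Condition 2 (every backdoor path blocked by {PriceTier, PriorPurchase}):
  P1: blocked at collider EmailOpen (neither it nor any descendant is in the conditioning set).
  P2: blocked at collider EmailOpen (neither it nor any descendant is in the conditioning set).
  P3: blocked at collider EmailOpen (neither it nor any descendant is in the conditioning set).
  P4: blocked at fork node PriorPurchase ∈ conditioning set.
  P5: blocked at fork node PriorPurchase ∈ conditioning set.
  P6: blocked at fork node PriorPurchase ∈ conditioning set.
{PriceTier, PriorPurchase} satisfies the backdoor criterion.

Yes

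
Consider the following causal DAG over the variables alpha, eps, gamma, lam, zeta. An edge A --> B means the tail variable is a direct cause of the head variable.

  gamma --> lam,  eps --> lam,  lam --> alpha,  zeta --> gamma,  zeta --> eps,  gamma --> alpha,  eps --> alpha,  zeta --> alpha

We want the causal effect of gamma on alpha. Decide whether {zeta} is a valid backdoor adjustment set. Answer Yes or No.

Backdoor paths from gamma to alpha (paths whose first edge points into gamma):
  P1: gamma <- zeta -> eps -> lam -> alpha
  P2: gamma <- zeta -> eps -> alpha
  P3: gamma <- zeta -> alpha
Condition 1 (no descendant of gamma in the set): holds — descendants of gamma are {alpha, lam}; none are in {zeta}.
Condition 2 (every backdoor path blocked by {zeta}):
  P1: blocked at fork node zeta ∈ conditioning set.
  P2: blocked at fork node zeta ∈ conditioning set.
  P3: blocked at fork node zeta ∈ conditioning set.
{zeta} satisfies the backdoor criterion.

Yes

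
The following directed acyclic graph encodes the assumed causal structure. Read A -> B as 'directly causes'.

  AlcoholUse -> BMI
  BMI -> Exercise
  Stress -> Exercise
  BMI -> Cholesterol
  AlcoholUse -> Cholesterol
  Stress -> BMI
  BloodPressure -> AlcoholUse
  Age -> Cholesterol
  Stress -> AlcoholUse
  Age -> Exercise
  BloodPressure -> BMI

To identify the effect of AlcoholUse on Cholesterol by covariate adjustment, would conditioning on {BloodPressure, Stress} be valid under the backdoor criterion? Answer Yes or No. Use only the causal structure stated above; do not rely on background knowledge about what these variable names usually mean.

Yes

Backdoor paths from AlcoholUse to Cholesterol (paths whose first edge points into AlcoholUse):
  P1: AlcoholUse <- BloodPressure -> BMI <- Stress -> Exercise <- Age -> Cholesterol
  P2: AlcoholUse <- BloodPressure -> BMI -> Exercise <- Age -> Cholesterol
  P3: AlcoholUse <- BloodPressure -> BMI -> Cholesterol
  P4: AlcoholUse <- Stress -> BMI -> Exercise <- Age -> Cholesterol
  P5: AlcoholUse <- Stress -> BMI -> Cholesterol
  P6: AlcoholUse <- Stress -> Exercise <- Age -> Cholesterol
  P7: AlcoholUse <- Stress -> Exercise <- BMI -> Cholesterol
Condition 1 (no descendant of AlcoholUse in the set): holds — descendants of AlcoholUse are {BMI, Cholesterol, Exercise}; none are in {BloodPressure, Stress}.
Condition 2 (every backdoor path blocked by {BloodPressure, Stress}):
  P1: blocked at fork node BloodPressure ∈ conditioning set.
  P2: blocked at fork node BloodPressure ∈ conditioning set.
  P3: blocked at fork node BloodPressure ∈ conditioning set.
  P4: blocked at fork node Stress ∈ conditioning set.
  P5: blocked at fork node Stress ∈ conditioning set.
  P6: blocked at fork node Stress ∈ conditioning set.
  P7: blocked at fork node Stress ∈ conditioning set.
{BloodPressure, Stress} satisfies the backdoor criterion.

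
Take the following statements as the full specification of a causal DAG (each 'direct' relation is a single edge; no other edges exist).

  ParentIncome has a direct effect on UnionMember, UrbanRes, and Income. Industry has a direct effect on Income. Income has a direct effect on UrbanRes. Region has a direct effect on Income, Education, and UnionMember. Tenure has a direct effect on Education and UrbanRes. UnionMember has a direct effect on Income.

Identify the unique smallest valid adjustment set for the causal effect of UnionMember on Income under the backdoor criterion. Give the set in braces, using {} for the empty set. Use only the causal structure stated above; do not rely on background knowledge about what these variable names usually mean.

Variables eligible for adjustment (non-descendants of UnionMember, excluding UnionMember and Income): {Education, Industry, ParentIncome, Region, Tenure}.
Backdoor paths from UnionMember to Income:
  P1: UnionMember <- ParentIncome -> Income
  P2: UnionMember <- ParentIncome -> UrbanRes <- Tenure -> Education <- Region -> Income
  P3: UnionMember <- ParentIncome -> UrbanRes <- Income
  P4: UnionMember <- Region -> Education <- Tenure -> UrbanRes <- ParentIncome -> Income
  P5: UnionMember <- Region -> Education <- Tenure -> UrbanRes <- Income
  P6: UnionMember <- Region -> Income
The empty set is not sufficient: P1 (UnionMember <- ParentIncome -> Income) has no collider blocking it and no conditioned non-collider, so it is open.
Try {ParentIncome, Region}:
  P1: blocked at fork node ParentIncome ∈ conditioning set.
  P2: blocked at fork node ParentIncome ∈ conditioning set.
  P3: blocked at fork node ParentIncome ∈ conditioning set.
  P4: blocked at fork node Region ∈ conditioning set.
  P5: blocked at fork node Region ∈ conditioning set.
  P6: blocked at fork node Region ∈ conditioning set.
{ParentIncome, Region} contains no descendant of UnionMember and blocks every backdoor path.
Every element of {ParentIncome, Region} is needed (dropping ParentIncome leaves P1 open; dropping Region leaves P6 open), so no proper subset is valid.
Among all size-2 subsets of the eligible variables, only {ParentIncome, Region} blocks every backdoor path, so it is the unique smallest valid adjustment set.

{ParentIncome, Region}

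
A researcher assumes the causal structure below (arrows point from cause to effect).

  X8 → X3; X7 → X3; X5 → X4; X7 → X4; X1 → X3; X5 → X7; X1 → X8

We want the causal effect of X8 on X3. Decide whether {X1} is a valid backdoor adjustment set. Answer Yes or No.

Yes

Backdoor paths from X8 to X3 (paths whose first edge points into X8):
  P1: X8 <- X1 -> X3
Condition 1 (no descendant of X8 in the set): holds — descendants of X8 are {X3}; none are in {X1}.
Condition 2 (every backdoor path blocked by {X1}):
  P1: blocked at fork node X1 ∈ conditioning set.
{X1} satisfies the backdoor criterion.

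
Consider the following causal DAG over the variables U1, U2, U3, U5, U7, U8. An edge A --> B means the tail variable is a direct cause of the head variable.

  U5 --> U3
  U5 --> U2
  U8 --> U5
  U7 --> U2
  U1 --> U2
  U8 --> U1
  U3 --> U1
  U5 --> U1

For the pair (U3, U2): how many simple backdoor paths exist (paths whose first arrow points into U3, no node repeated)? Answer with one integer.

A backdoor path from U3 to U2 is any simple undirected path whose first edge points into U3 (i.e. leaves U3 via a parent).
Parents of U3: {U5}.
Enumerating:
  P1: U3 <- U5 <- U8 -> U1 -> U2
  P2: U3 <- U5 -> U1 -> U2
  P3: U3 <- U5 -> U2
That exhausts the simple backdoor paths. Count: 3.

3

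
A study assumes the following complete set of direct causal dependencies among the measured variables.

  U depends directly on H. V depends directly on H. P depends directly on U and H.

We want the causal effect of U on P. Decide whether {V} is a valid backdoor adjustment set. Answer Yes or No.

Backdoor paths from U to P (paths whose first edge points into U):
  P1: U <- H -> P
Condition 1 (no descendant of U in the set): holds — descendants of U are {P}; none are in {V}.
Condition 2 (every backdoor path blocked by {V}):
  P1: open — no interior node is in the conditioning set.
{V} does not satisfy the backdoor criterion.

No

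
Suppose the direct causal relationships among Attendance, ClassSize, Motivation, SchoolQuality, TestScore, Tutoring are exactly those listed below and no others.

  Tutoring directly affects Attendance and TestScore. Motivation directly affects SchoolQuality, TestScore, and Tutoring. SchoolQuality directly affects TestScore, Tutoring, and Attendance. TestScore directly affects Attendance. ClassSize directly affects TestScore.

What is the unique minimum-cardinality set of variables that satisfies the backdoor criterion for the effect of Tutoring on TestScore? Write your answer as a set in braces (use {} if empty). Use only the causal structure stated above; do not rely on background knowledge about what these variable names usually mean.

{Motivation, SchoolQuality}

Variables eligible for adjustment (non-descendants of Tutoring, excluding Tutoring and TestScore): {ClassSize, Motivation, SchoolQuality}.
Backdoor paths from Tutoring to TestScore:
  P1: Tutoring <- Motivation -> SchoolQuality -> TestScore
  P2: Tutoring <- Motivation -> SchoolQuality -> Attendance <- TestScore
  P3: Tutoring <- Motivation -> TestScore
  P4: Tutoring <- SchoolQuality <- Motivation -> TestScore
  P5: Tutoring <- SchoolQuality -> TestScore
  P6: Tutoring <- SchoolQuality -> Attendance <- TestScore
The empty set is not sufficient: P1 (Tutoring <- Motivation -> SchoolQuality -> TestScore) has no collider blocking it and no conditioned non-collider, so it is open.
Try {Motivation, SchoolQuality}:
  P1: blocked at fork node Motivation ∈ conditioning set.
  P2: blocked at fork node Motivation ∈ conditioning set.
  P3: blocked at fork node Motivation ∈ conditioning set.
  P4: blocked at chain node SchoolQuality ∈ conditioning set.
  P5: blocked at fork node SchoolQuality ∈ conditioning set.
  P6: blocked at fork node SchoolQuality ∈ conditioning set.
{Motivation, SchoolQuality} contains no descendant of Tutoring and blocks every backdoor path.
Every element of {Motivation, SchoolQuality} is needed (dropping Motivation leaves P3 open; dropping SchoolQuality leaves P5 open), so no proper subset is valid.
Among all size-2 subsets of the eligible variables, only {Motivation, SchoolQuality} blocks every backdoor path, so it is the unique smallest valid adjustment set.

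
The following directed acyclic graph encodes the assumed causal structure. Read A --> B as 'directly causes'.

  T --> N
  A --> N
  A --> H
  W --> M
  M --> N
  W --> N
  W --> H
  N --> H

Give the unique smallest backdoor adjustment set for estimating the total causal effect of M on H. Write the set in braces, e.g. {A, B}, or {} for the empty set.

{W}

Variables eligible for adjustment (non-descendants of M, excluding M and H): {A, T, W}.
Backdoor paths from M to H:
  P1: M <- W -> N <- A -> H
  P2: M <- W -> N -> H
  P3: M <- W -> H
The empty set is not sufficient: P2 (M <- W -> N -> H) has no collider blocking it and no conditioned non-collider, so it is open.
Try {W}:
  P1: blocked at fork node W ∈ conditioning set.
  P2: blocked at fork node W ∈ conditioning set.
  P3: blocked at fork node W ∈ conditioning set.
{W} contains no descendant of M and blocks every backdoor path.
No other singleton works — e.g. {A} leaves P2 open — so {W} is the unique smallest valid adjustment set.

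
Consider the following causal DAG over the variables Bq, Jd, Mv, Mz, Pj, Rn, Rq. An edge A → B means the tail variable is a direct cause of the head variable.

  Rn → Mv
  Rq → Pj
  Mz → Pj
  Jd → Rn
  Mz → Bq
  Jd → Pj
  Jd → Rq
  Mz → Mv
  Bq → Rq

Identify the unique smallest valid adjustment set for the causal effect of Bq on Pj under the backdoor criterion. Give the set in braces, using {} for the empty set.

{Mz}

Variables eligible for adjustment (non-descendants of Bq, excluding Bq and Pj): {Jd, Mv, Mz, Rn}.
Backdoor paths from Bq to Pj:
  P1: Bq <- Mz -> Mv <- Rn <- Jd -> Rq -> Pj
  P2: Bq <- Mz -> Mv <- Rn <- Jd -> Pj
  P3: Bq <- Mz -> Pj
The empty set is not sufficient: P3 (Bq <- Mz -> Pj) has no collider blocking it and no conditioned non-collider, so it is open.
Try {Mz}:
  P1: blocked at fork node Mz ∈ conditioning set.
  P2: blocked at fork node Mz ∈ conditioning set.
  P3: blocked at fork node Mz ∈ conditioning set.
{Mz} contains no descendant of Bq and blocks every backdoor path.
No other singleton works — e.g. {Jd} leaves P3 open — so {Mz} is the unique smallest valid adjustment set.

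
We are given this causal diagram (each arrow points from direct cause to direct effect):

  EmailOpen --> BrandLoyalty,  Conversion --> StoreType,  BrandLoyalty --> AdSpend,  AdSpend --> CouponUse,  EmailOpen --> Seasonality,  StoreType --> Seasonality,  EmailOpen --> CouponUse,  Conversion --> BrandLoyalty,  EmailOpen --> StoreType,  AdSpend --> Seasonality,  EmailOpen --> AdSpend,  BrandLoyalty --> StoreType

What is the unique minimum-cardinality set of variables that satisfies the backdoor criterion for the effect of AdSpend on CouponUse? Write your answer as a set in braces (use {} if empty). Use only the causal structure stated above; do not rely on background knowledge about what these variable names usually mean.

Variables eligible for adjustment (non-descendants of AdSpend, excluding AdSpend and CouponUse): {BrandLoyalty, Conversion, EmailOpen, StoreType}.
Backdoor paths from AdSpend to CouponUse:
  P1: AdSpend <- EmailOpen -> CouponUse
  P2: AdSpend <- BrandLoyalty <- EmailOpen -> CouponUse
  P3: AdSpend <- BrandLoyalty <- Conversion -> StoreType <- EmailOpen -> CouponUse
  P4: AdSpend <- BrandLoyalty <- Conversion -> StoreType -> Seasonality <- EmailOpen -> CouponUse
  P5: AdSpend <- BrandLoyalty -> StoreType <- EmailOpen -> CouponUse
  P6: AdSpend <- BrandLoyalty -> StoreType -> Seasonality <- EmailOpen -> CouponUse
The empty set is not sufficient: P1 (AdSpend <- EmailOpen -> CouponUse) has no collider blocking it and no conditioned non-collider, so it is open.
Try {EmailOpen}:
  P1: blocked at fork node EmailOpen ∈ conditioning set.
  P2: blocked at fork node EmailOpen ∈ conditioning set.
  P3: blocked at collider StoreType (neither it nor any descendant is in the conditioning set).
  P4: blocked at collider Seasonality (neither it nor any descendant is in the conditioning set).
  P5: blocked at collider StoreType (neither it nor any descendant is in the conditioning set).
  P6: blocked at collider Seasonality (neither it nor any descendant is in the conditioning set).
{EmailOpen} contains no descendant of AdSpend and blocks every backdoor path.
No other singleton works — e.g. {Conversion} leaves P1 open — so {EmailOpen} is the unique smallest valid adjustment set.

{EmailOpen}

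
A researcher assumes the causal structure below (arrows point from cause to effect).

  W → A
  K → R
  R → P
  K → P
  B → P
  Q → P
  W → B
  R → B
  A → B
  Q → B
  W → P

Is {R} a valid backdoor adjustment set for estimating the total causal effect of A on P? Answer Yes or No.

No

Backdoor paths from A to P (paths whose first edge points into A):
  P1: A <- W -> B <- Q -> P
  P2: A <- W -> B <- R <- K -> P
  P3: A <- W -> B <- R -> P
  P4: A <- W -> B -> P
  P5: A <- W -> P
Condition 1 (no descendant of A in the set): holds — descendants of A are {B, P}; none are in {R}.
Condition 2 (every backdoor path blocked by {R}):
  P1: blocked at collider B (neither it nor any descendant is in the conditioning set).
  P2: blocked at collider B (neither it nor any descendant is in the conditioning set).
  P3: blocked at collider B (neither it nor any descendant is in the conditioning set).
  P4: open — no interior node is in the conditioning set.
  P5: open — no interior node is in the conditioning set.
{R} does not satisfy the backdoor criterion.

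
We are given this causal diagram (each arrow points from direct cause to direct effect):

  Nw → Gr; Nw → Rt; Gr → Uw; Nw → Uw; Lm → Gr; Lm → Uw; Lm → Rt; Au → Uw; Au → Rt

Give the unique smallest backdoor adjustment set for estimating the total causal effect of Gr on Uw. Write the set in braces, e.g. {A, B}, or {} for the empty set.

Variables eligible for adjustment (non-descendants of Gr, excluding Gr and Uw): {Au, Lm, Nw, Rt}.
Backdoor paths from Gr to Uw:
  P1: Gr <- Nw -> Rt <- Lm -> Uw
  P2: Gr <- Nw -> Rt <- Au -> Uw
  P3: Gr <- Nw -> Uw
  P4: Gr <- Lm -> Rt <- Nw -> Uw
  P5: Gr <- Lm -> Rt <- Au -> Uw
  P6: Gr <- Lm -> Uw
The empty set is not sufficient: P3 (Gr <- Nw -> Uw) has no collider blocking it and no conditioned non-collider, so it is open.
Try {Lm, Nw}:
  P1: blocked at fork node Nw ∈ conditioning set.
  P2: blocked at fork node Nw ∈ conditioning set.
  P3: blocked at fork node Nw ∈ conditioning set.
  P4: blocked at fork node Lm ∈ conditioning set.
  P5: blocked at fork node Lm ∈ conditioning set.
  P6: blocked at fork node Lm ∈ conditioning set.
{Lm, Nw} contains no descendant of Gr and blocks every backdoor path.
Every element of {Lm, Nw} is needed (dropping Lm leaves P6 open; dropping Nw leaves P3 open), so no proper subset is valid.
Among all size-2 subsets of the eligible variables, only {Lm, Nw} blocks every backdoor path, so it is the unique smallest valid adjustment set.

{Lm, Nw}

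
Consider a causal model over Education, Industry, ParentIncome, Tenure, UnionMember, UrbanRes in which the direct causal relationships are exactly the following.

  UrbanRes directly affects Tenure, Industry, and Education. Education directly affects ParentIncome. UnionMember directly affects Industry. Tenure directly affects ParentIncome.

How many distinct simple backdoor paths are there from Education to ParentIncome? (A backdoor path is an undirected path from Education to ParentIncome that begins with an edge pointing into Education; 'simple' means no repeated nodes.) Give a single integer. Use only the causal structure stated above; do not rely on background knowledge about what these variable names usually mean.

1

A backdoor path from Education to ParentIncome is any simple undirected path whose first edge points into Education (i.e. leaves Education via a parent).
Parents of Education: {UrbanRes}.
Enumerating:
  P1: Education <- UrbanRes -> Tenure -> ParentIncome
That exhausts the simple backdoor paths. Count: 1.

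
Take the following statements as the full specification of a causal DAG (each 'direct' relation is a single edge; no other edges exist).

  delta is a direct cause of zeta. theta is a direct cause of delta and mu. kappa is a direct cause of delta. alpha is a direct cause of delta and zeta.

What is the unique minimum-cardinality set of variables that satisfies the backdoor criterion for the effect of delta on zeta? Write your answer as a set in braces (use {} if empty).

{alpha}

Variables eligible for adjustment (non-descendants of delta, excluding delta and zeta): {alpha, kappa, mu, theta}.
Backdoor paths from delta to zeta:
  P1: delta <- alpha -> zeta
The empty set is not sufficient: P1 (delta <- alpha -> zeta) has no collider blocking it and no conditioned non-collider, so it is open.
Try {alpha}:
  P1: blocked at fork node alpha ∈ conditioning set.
{alpha} contains no descendant of delta and blocks every backdoor path.
No other singleton works — e.g. {theta} leaves P1 open — so {alpha} is the unique smallest valid adjustment set.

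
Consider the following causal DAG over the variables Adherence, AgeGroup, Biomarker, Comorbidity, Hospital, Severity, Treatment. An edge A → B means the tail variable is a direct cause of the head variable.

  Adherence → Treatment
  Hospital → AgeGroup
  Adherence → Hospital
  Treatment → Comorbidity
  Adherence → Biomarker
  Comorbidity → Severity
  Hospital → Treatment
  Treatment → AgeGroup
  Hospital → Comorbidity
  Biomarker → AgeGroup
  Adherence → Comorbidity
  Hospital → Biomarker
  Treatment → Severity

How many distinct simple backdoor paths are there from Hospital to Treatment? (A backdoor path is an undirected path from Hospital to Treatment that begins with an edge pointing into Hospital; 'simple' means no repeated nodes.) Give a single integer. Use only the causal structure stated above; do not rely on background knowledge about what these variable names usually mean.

A backdoor path from Hospital to Treatment is any simple undirected path whose first edge points into Hospital (i.e. leaves Hospital via a parent).
Parents of Hospital: {Adherence}.
Enumerating:
  P1: Hospital <- Adherence -> Treatment
  P2: Hospital <- Adherence -> Comorbidity <- Treatment
  P3: Hospital <- Adherence -> Comorbidity -> Severity <- Treatment
  P4: Hospital <- Adherence -> Biomarker -> AgeGroup <- Treatment
That exhausts the simple backdoor paths. Count: 4.

4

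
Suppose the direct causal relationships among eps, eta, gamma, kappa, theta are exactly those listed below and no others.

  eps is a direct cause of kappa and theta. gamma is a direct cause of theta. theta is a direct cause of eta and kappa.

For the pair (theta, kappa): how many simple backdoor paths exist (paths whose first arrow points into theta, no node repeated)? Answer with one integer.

A backdoor path from theta to kappa is any simple undirected path whose first edge points into theta (i.e. leaves theta via a parent).
Parents of theta: {eps, gamma}.
Enumerating:
  P1: theta <- eps -> kappa
That exhausts the simple backdoor paths. Count: 1.

1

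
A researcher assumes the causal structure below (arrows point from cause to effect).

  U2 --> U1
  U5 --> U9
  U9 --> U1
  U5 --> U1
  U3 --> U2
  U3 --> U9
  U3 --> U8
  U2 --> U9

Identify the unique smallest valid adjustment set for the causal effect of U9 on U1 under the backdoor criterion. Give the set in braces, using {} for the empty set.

Variables eligible for adjustment (non-descendants of U9, excluding U9 and U1): {U2, U3, U5, U8}.
Backdoor paths from U9 to U1:
  P1: U9 <- U5 -> U1
  P2: U9 <- U3 -> U2 -> U1
  P3: U9 <- U2 -> U1
The empty set is not sufficient: P1 (U9 <- U5 -> U1) has no collider blocking it and no conditioned non-collider, so it is open.
Try {U2, U5}:
  P1: blocked at fork node U5 ∈ conditioning set.
  P2: blocked at chain node U2 ∈ conditioning set.
  P3: blocked at fork node U2 ∈ conditioning set.
{U2, U5} contains no descendant of U9 and blocks every backdoor path.
Every element of {U2, U5} is needed (dropping U2 leaves P2 open; dropping U5 leaves P1 open), so no proper subset is valid.
Among all size-2 subsets of the eligible variables, only {U2, U5} blocks every backdoor path, so it is the unique smallest valid adjustment set.

{U2, U5}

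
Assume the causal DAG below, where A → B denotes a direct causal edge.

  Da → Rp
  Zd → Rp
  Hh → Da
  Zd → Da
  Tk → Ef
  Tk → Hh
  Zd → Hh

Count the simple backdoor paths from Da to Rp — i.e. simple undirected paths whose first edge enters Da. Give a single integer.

A backdoor path from Da to Rp is any simple undirected path whose first edge points into Da (i.e. leaves Da via a parent).
Parents of Da: {Hh, Zd}.
Enumerating:
  P1: Da <- Zd -> Rp
  P2: Da <- Hh <- Zd -> Rp
That exhausts the simple backdoor paths. Count: 2.

2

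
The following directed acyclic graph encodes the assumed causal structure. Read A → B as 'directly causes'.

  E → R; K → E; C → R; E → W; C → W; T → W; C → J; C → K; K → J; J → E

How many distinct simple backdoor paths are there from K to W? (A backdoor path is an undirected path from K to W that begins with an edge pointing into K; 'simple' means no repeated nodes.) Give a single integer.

3

A backdoor path from K to W is any simple undirected path whose first edge points into K (i.e. leaves K via a parent).
Parents of K: {C}.
Enumerating:
  P1: K <- C -> J -> E -> W
  P2: K <- C -> W
  P3: K <- C -> R <- E -> W
That exhausts the simple backdoor paths. Count: 3.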